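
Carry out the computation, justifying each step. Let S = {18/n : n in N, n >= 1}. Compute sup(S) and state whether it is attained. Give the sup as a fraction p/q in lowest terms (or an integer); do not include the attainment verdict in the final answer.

Analysis:
- Values: 18, 9, 6, 9/2, ... strictly decreasing.
- The maximum is 18 (n=1); sup = 18 (attained).
- The set is bounded below by 0; 18/n -> 0 so 0 is the greatest lower bound.
- 0 is not in the set, so inf = 0 is not attained.
Conclusion: sup(S) = 18, attained in S.

18


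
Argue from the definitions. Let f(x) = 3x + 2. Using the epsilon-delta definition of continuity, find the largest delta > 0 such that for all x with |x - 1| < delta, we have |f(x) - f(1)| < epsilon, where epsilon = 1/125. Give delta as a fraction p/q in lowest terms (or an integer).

We compute f(1) = 3*(1) + 2 = 5.
|f(x) - f(1)| = |3x + 2 - (5)| = |3(x - 1)| = 3|x - 1|.
We need 3|x - 1| < 1/125, i.e. |x - 1| < 1/125 / 3 = 1/375.
So any delta <= 1/375 works. Conversely, if delta > 1/375, then x = 1 + 1/375 satisfies |x - 1| = 1/375 < delta but |f(x) - f(1)| = 3 * 1/375 = 1/125, which is not < 1/125; so no larger delta works.
Hence the largest such delta is 1/375.

1/375


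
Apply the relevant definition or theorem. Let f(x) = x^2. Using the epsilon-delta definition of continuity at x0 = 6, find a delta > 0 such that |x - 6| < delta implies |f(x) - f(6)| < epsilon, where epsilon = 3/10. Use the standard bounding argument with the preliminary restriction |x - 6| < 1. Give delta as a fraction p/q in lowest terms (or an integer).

Factor: |x^2 - (6)^2| = |x - 6| * |x + 6|.
Impose |x - 6| < 1 first. Then |x + 6| = |(x - 6) + 2*(6)| <= |x - 6| + 2*|6| < 1 + 12 = 13.
So |x^2 - (6)^2| < delta * 13.
We need delta * 13 <= 3/10, i.e. delta <= 3/10/13 = 3/130.
Since 3/130 < 1, this is tighter than 1; take delta = 3/130.
So delta = 3/130 works.

3/130


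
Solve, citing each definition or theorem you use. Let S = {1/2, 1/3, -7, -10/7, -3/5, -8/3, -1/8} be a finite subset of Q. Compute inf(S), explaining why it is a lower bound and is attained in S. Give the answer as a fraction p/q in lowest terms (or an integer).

S is finite, so inf(S) = min(S).
Sorted increasing:
-7, -8/3, -10/7, -3/5, -1/8, 1/3, 1/2
The extremum is -7.
For every x in S, x >= -7. And -7 is in S, so it is attained.
Therefore inf(S) = -7.

-7


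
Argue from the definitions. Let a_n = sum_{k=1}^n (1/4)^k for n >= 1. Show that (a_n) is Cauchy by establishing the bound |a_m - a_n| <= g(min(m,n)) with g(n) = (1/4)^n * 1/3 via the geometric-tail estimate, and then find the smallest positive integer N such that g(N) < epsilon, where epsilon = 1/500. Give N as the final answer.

For m > n >= 1: |a_m - a_n| = sum_{k=n+1}^m (1/4)^k < sum_{k=n+1}^infinity (1/4)^k = (1/4)^(n+1) / (1 - 1/4) = (1/4)^n * (1/4) * (4/3) = (1/4)^n * 1/3.
So g(n) = (1/4)^n / 3. Since g(n) -> 0, (a_n) is Cauchy.
Now solve g(N) < 1/500: (1/4)^N / 3 < 1/500 <=> 4^N > 1 / (3 * 1/500) = 500/3.
Check powers of 4: 4^3 = 64 <= 500/3, 4^4 = 256 > 500/3.
So the smallest such N is 4. Check: g(4) = 1/(3 * 256) = 1/768 < 1/500.

4


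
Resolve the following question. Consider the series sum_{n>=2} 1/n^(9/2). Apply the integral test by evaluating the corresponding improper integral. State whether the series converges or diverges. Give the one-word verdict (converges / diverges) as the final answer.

Let f(x) = x^(-9/2). Then f is positive, continuous, and decreasing on [2, infinity), so the integral test applies.
Compute the improper integral int_{2}^infinity f(x) dx:
  antiderivative F(x) = -2/(7*x^(7/2)).
  As x -> infinity, F(x) -> 0 (since p = 9/2 > 1).
  So int = F(infinity) - F(2) = 0 - (-sqrt(2)/56) = sqrt(2)/56.
  Finite, so by the integral test, the series converges.

converges


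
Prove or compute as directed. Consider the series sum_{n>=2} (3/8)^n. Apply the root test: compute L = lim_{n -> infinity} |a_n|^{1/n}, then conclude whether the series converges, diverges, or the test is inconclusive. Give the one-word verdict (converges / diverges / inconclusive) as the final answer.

Let a_n denote the general term. Form |a_n|^(1/n) and simplify:
|a_n|^(1/n) = 3/8
Take the limit as n -> infinity: L = 3/8.
Since L = 3/8 < 1, the root test implies convergence.

converges


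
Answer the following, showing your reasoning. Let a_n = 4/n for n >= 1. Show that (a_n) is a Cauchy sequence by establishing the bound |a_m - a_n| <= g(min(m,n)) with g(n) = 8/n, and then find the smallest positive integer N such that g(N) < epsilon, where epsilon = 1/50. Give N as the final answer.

For any m, n >= 1, by the triangle inequality:
|a_m - a_n| = |4/m - 4/n| <= 4*1/m + 4*1/n <= 8/min(m,n).
So g(n) = 8/n bounds the Cauchy difference. Since g(n) -> 0, (a_n) is Cauchy.
Now solve g(N) < 1/50: 8/N < 1/50 <=> N > 8 / (1/50) = 400.
The smallest integer strictly greater than 400 is N = 401.
Check: g(401) = 8/401 = 8/401 < 1/50; g(400) = 1/50 >= 1/50. So N = 401.

401


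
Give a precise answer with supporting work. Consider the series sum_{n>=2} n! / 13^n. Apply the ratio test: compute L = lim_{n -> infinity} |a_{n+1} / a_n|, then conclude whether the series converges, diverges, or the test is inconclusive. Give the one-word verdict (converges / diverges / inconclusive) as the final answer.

Let a_n denote the general term. Form the ratio a_{n+1}/a_n and simplify:
a_{n+1}/a_n = n/13 + 1/13
Take the limit as n -> infinity: L = infinity.
Since L = infinity > 1 (or L = infinity), the ratio test implies the series diverges.

diverges


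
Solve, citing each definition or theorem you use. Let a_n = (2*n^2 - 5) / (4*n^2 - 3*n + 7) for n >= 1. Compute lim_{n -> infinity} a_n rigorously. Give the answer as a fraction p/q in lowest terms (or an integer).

Divide numerator and denominator by n^2, the highest power:
numerator / n^2 = 2 - 5/n^2
denominator / n^2 = 4 - 3/n + 7/n^2
As n -> infinity, all terms of the form c/n^k (k >= 1) tend to 0.
So numerator / n^2 -> 2 and denominator / n^2 -> 4.
Therefore lim a_n = 1/2.

1/2


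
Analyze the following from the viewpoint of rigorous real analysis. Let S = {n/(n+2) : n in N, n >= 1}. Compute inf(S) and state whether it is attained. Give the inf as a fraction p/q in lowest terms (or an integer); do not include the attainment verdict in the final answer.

Analysis:
- Values: 1/3, 1/2, 3/5, 2/3, ... strictly increasing.
- Minimum is 1/3 (n=1); inf = 1/3 (attained).
- n/(n+2) = 1 - 2/(n+2) -> 1 from below as n -> infinity, and never equals 1.
- So sup = 1 (not attained).
Conclusion: inf(S) = 1/3, attained in S.

1/3


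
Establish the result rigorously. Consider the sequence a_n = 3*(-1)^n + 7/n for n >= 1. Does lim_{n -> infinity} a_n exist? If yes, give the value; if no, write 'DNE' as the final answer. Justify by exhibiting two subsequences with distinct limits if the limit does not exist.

Examine the behaviour of a_n along subsequences.
a_{2k} = 3 + 7/(2k) -> 3. a_{2k+1} = -3 + 7/(2k+1) -> -3.
Since these two subsequential limits are 3 and -3, distinct, the full sequence cannot converge (a convergent sequence has all subsequences tending to the same limit). So lim a_n does not exist.

DNE


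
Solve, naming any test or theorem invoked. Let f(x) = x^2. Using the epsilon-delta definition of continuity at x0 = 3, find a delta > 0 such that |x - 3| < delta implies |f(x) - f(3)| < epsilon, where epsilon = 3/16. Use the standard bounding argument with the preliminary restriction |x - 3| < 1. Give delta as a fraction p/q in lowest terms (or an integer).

Factor: |x^2 - (3)^2| = |x - 3| * |x + 3|.
Impose |x - 3| < 1 first. Then |x + 3| = |(x - 3) + 2*(3)| <= |x - 3| + 2*|3| < 1 + 6 = 7.
So |x^2 - (3)^2| < delta * 7.
We need delta * 7 <= 3/16, i.e. delta <= 3/16/7 = 3/112.
Since 3/112 < 1, this is tighter than 1; take delta = 3/112.
So delta = 3/112 works.

3/112


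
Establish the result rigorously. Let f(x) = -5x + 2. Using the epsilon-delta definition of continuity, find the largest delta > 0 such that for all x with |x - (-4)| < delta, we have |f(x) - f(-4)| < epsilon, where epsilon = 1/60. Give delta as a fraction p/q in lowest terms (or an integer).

We compute f(-4) = -5*(-4) + 2 = 22.
|f(x) - f(-4)| = |-5x + 2 - (22)| = |-5(x - (-4))| = 5|x - (-4)|.
We need 5|x - (-4)| < 1/60, i.e. |x - (-4)| < 1/60 / 5 = 1/300.
So any delta <= 1/300 works. Conversely, if delta > 1/300, then x = -4 + 1/300 satisfies |x - (-4)| = 1/300 < delta but |f(x) - f(-4)| = 5 * 1/300 = 1/60, which is not < 1/60; so no larger delta works.
Hence the largest such delta is 1/300.

1/300


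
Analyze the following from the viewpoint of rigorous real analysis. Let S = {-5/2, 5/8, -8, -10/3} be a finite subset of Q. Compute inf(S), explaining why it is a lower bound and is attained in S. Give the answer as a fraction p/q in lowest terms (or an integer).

S is finite, so inf(S) = min(S).
Sorted increasing:
-8, -10/3, -5/2, 5/8
The extremum is -8.
For every x in S, x >= -8. And -8 is in S, so it is attained.
Therefore inf(S) = -8.

-8


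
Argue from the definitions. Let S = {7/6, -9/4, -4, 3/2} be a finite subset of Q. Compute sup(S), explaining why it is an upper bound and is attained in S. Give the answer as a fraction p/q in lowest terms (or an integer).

S is finite, so sup(S) = max(S).
Sorted decreasing:
3/2, 7/6, -9/4, -4
The extremum is 3/2.
For every x in S, x <= 3/2. And 3/2 is in S, so it is attained.
Therefore sup(S) = 3/2.

3/2


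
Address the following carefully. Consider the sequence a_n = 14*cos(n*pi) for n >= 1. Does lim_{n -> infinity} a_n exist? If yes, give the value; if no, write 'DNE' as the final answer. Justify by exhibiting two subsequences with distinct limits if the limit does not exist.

Examine the behaviour of a_n along subsequences.
cos(n*pi) = (-1)^n, so a_n = 14*(-1)^n. a_{2k} = 14 -> 14. a_{2k+1} = -14 -> -14.
Since these two subsequential limits are 14 and -14, distinct, the full sequence cannot converge (a convergent sequence has all subsequences tending to the same limit). So lim a_n does not exist.

DNE


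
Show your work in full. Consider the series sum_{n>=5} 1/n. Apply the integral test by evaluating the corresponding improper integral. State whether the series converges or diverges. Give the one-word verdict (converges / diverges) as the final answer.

Let f(x) = 1/x. Then f is positive, continuous, and decreasing on [5, infinity), so the integral test applies.
Compute the improper integral int_{5}^infinity f(x) dx:
  antiderivative F(x) = log(x).
  As x -> infinity, log(x) -> infinity.
  So int = infinity - log(5) = infinity. By the integral test, the series diverges.

diverges


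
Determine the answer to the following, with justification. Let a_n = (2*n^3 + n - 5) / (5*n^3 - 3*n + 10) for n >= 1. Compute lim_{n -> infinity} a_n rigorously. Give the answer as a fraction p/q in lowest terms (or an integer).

Divide numerator and denominator by n^3, the highest power:
numerator / n^3 = 2 + n^(-2) - 5/n^3
denominator / n^3 = 5 - 3/n^2 + 10/n^3
As n -> infinity, all terms of the form c/n^k (k >= 1) tend to 0.
So numerator / n^3 -> 2 and denominator / n^3 -> 5.
Therefore lim a_n = 2/5.

2/5


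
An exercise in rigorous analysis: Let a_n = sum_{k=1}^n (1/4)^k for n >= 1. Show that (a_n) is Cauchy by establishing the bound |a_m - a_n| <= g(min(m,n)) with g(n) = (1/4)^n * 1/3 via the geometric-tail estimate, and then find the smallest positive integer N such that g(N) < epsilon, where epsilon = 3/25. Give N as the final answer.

For m > n >= 1: |a_m - a_n| = sum_{k=n+1}^m (1/4)^k < sum_{k=n+1}^infinity (1/4)^k = (1/4)^(n+1) / (1 - 1/4) = (1/4)^n * (1/4) * (4/3) = (1/4)^n * 1/3.
So g(n) = (1/4)^n / 3. Since g(n) -> 0, (a_n) is Cauchy.
Now solve g(N) < 3/25: (1/4)^N / 3 < 3/25 <=> 4^N > 1 / (3 * 3/25) = 25/9.
Check powers of 4: 4^0 = 1 <= 25/9, 4^1 = 4 > 25/9.
So the smallest such N is 1. Check: g(1) = 1/(3 * 4) = 1/12 < 3/25.

1


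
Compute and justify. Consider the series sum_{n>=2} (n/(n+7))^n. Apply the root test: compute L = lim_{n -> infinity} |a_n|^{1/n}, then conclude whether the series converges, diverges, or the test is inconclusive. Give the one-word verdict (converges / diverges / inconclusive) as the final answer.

Let a_n denote the general term. Form |a_n|^(1/n) and simplify:
|a_n|^(1/n) = n/(n + 7)
Take the limit as n -> infinity: L = 1.
Since L = 1, the root test is inconclusive. (In fact a_n = (n/(n+7))^n -> e^(-7) != 0, so the nth-term test shows divergence; but the root test itself gives no conclusion.)

inconclusive


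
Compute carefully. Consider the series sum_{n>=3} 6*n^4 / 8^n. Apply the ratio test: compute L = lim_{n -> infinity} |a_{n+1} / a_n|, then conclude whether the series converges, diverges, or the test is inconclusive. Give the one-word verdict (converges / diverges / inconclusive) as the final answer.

Let a_n denote the general term. Form the ratio a_{n+1}/a_n and simplify:
a_{n+1}/a_n = (n + 1)^4/(8*n^4)
Take the limit as n -> infinity: L = 1/8.
Since L = 1/8 < 1, the ratio test implies the series converges.

converges


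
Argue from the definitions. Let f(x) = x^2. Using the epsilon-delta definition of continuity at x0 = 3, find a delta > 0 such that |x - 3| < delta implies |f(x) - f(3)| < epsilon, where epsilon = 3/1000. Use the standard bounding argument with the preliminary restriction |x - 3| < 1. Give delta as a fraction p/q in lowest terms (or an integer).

Factor: |x^2 - (3)^2| = |x - 3| * |x + 3|.
Impose |x - 3| < 1 first. Then |x + 3| = |(x - 3) + 2*(3)| <= |x - 3| + 2*|3| < 1 + 6 = 7.
So |x^2 - (3)^2| < delta * 7.
We need delta * 7 <= 3/1000, i.e. delta <= 3/1000/7 = 3/7000.
Since 3/7000 < 1, this is tighter than 1; take delta = 3/7000.
So delta = 3/7000 works.

3/7000


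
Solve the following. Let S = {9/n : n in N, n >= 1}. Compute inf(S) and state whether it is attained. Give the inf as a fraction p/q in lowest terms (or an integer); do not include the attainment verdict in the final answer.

Analysis:
- Values: 9, 9/2, 3, 9/4, ... strictly decreasing.
- The maximum is 9 (n=1); sup = 9 (attained).
- The set is bounded below by 0; 9/n -> 0 so 0 is the greatest lower bound.
- 0 is not in the set, so inf = 0 is not attained.
Conclusion: inf(S) = 0, not attained in S.

0


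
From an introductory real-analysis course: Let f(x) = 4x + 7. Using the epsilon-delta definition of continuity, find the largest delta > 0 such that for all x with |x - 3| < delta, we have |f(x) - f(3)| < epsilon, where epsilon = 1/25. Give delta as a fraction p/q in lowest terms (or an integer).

We compute f(3) = 4*(3) + 7 = 19.
|f(x) - f(3)| = |4x + 7 - (19)| = |4(x - 3)| = 4|x - 3|.
We need 4|x - 3| < 1/25, i.e. |x - 3| < 1/25 / 4 = 1/100.
So any delta <= 1/100 works. Conversely, if delta > 1/100, then x = 3 + 1/100 satisfies |x - 3| = 1/100 < delta but |f(x) - f(3)| = 4 * 1/100 = 1/25, which is not < 1/25; so no larger delta works.
Hence the largest such delta is 1/100.

1/100


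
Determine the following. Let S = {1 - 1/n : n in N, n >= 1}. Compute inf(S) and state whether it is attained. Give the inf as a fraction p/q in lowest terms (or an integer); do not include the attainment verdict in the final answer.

Analysis:
- Values: 0, 1/2, 2/3, 3/4, ... strictly increasing.
- Minimum is 0 (n=1); inf = 0 (attained).
- 1 - 1/n -> 1 from below; sup = 1, not attained.
Conclusion: inf(S) = 0, attained in S.

0


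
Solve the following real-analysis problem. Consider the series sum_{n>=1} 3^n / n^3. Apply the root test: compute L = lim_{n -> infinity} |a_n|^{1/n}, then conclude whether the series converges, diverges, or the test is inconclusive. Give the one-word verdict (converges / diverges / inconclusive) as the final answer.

Let a_n denote the general term. Form |a_n|^(1/n) and simplify:
|a_n|^(1/n) = 3/n^(3/n)
Take the limit as n -> infinity: L = 3.
Since L = 3 > 1, the root test implies divergence.

diverges


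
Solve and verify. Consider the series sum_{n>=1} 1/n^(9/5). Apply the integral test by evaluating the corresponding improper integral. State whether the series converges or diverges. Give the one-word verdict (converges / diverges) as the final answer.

Let f(x) = x^(-9/5). Then f is positive, continuous, and decreasing on [1, infinity), so the integral test applies.
Compute the improper integral int_{1}^infinity f(x) dx:
  antiderivative F(x) = -5/(4*x^(4/5)).
  As x -> infinity, F(x) -> 0 (since p = 9/5 > 1).
  So int = F(infinity) - F(1) = 0 - (-5/4) = 5/4.
  Finite, so by the integral test, the series converges.

converges


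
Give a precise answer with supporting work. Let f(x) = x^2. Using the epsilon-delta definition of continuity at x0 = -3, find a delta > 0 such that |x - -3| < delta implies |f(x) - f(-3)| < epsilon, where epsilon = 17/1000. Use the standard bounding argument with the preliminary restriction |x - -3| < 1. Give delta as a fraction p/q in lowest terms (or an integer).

Factor: |x^2 - (-3)^2| = |x - -3| * |x + -3|.
Impose |x - -3| < 1 first. Then |x + -3| = |(x - -3) + 2*(-3)| <= |x - -3| + 2*|-3| < 1 + 6 = 7.
So |x^2 - (-3)^2| < delta * 7.
We need delta * 7 <= 17/1000, i.e. delta <= 17/1000/7 = 17/7000.
Since 17/7000 < 1, this is tighter than 1; take delta = 17/7000.
So delta = 17/7000 works.

17/7000


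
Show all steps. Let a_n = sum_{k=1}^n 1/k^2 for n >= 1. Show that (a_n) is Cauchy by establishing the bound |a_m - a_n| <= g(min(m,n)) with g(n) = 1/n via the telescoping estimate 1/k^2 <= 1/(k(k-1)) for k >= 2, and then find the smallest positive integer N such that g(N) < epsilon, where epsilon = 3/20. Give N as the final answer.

For m > n >= 1: |a_m - a_n| = sum_{k=n+1}^m 1/k^2.
Use 1/k^2 <= 1/(k(k-1)) = 1/(k-1) - 1/k for k >= 2:
sum_{k=n+1}^m 1/k^2 <= sum_{k=n+1}^m (1/(k-1) - 1/k) = 1/n - 1/m <= 1/n.
By symmetry the same bound holds with n,m swapped, so |a_m - a_n| <= 1/min(m,n) = g(min(m,n)). Since g(n) -> 0, (a_n) is Cauchy.
Now solve g(N) < 3/20: 1/N < 3/20 <=> N > 1/(3/20) = 20/3.
The smallest integer strictly greater than 20/3 is N = 7.
Check: g(7) = 1/7 < 3/20; g(6) = 1/6 >= 3/20. So N = 7.

7


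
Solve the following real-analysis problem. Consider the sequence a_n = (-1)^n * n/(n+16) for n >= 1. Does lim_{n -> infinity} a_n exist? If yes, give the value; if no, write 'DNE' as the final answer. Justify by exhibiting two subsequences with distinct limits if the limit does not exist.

Examine the behaviour of a_n along subsequences.
a_{2k} = 2k/(2k+16) -> 1. a_{2k+1} = -(2k+1)/(2k+17) -> -1.
Since these two subsequential limits are 1 and -1, distinct, the full sequence cannot converge (a convergent sequence has all subsequences tending to the same limit). So lim a_n does not exist.

DNE


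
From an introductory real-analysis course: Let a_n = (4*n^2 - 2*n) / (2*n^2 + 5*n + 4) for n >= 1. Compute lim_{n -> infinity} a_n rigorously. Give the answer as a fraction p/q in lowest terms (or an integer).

Divide numerator and denominator by n^2, the highest power:
numerator / n^2 = 4 - 2/n
denominator / n^2 = 2 + 5/n + 4/n^2
As n -> infinity, all terms of the form c/n^k (k >= 1) tend to 0.
So numerator / n^2 -> 4 and denominator / n^2 -> 2.
Therefore lim a_n = 2.

2


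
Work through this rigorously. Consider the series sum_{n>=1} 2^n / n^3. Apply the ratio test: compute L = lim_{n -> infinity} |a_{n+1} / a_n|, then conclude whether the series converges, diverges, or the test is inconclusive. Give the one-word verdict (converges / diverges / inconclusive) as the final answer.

Let a_n denote the general term. Form the ratio a_{n+1}/a_n and simplify:
a_{n+1}/a_n = 2*n^3/(n + 1)^3
Take the limit as n -> infinity: L = 2.
Since L = 2 > 1 (or L = infinity), the ratio test implies the series diverges.

diverges


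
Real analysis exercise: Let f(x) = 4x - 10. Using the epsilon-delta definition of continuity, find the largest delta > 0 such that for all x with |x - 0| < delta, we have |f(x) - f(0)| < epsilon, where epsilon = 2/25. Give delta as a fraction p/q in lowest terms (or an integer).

We compute f(0) = 4*(0) - 10 = -10.
|f(x) - f(0)| = |4x - 10 - (-10)| = |4(x - 0)| = 4|x - 0|.
We need 4|x - 0| < 2/25, i.e. |x - 0| < 2/25 / 4 = 1/50.
So any delta <= 1/50 works. Conversely, if delta > 1/50, then x = 0 + 1/50 satisfies |x - 0| = 1/50 < delta but |f(x) - f(0)| = 4 * 1/50 = 2/25, which is not < 2/25; so no larger delta works.
Hence the largest such delta is 1/50.

1/50


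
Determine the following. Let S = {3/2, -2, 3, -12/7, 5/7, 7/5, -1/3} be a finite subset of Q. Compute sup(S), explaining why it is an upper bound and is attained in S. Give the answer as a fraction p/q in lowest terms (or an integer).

S is finite, so sup(S) = max(S).
Sorted decreasing:
3, 3/2, 7/5, 5/7, -1/3, -12/7, -2
The extremum is 3.
For every x in S, x <= 3. And 3 is in S, so it is attained.
Therefore sup(S) = 3.

3


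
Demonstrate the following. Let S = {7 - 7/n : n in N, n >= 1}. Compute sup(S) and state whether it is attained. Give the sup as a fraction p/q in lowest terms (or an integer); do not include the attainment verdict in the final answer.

Analysis:
- Values: 0, 7/2, 14/3, 21/4, ... strictly increasing.
- Minimum is 0 (n=1); inf = 0 (attained).
- 7 - 7/n -> 7 from below; sup = 7, not attained.
Conclusion: sup(S) = 7, not attained in S.

7


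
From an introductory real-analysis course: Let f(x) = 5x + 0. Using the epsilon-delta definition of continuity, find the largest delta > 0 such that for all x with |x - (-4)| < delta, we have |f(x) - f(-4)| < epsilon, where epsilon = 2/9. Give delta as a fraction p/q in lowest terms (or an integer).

We compute f(-4) = 5*(-4) + 0 = -20.
|f(x) - f(-4)| = |5x + 0 - (-20)| = |5(x - (-4))| = 5|x - (-4)|.
We need 5|x - (-4)| < 2/9, i.e. |x - (-4)| < 2/9 / 5 = 2/45.
So any delta <= 2/45 works. Conversely, if delta > 2/45, then x = -4 + 2/45 satisfies |x - (-4)| = 2/45 < delta but |f(x) - f(-4)| = 5 * 2/45 = 2/9, which is not < 2/9; so no larger delta works.
Hence the largest such delta is 2/45.

2/45


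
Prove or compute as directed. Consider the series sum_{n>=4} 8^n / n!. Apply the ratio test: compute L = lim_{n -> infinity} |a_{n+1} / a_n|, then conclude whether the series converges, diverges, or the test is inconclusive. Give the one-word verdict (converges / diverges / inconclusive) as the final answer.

Let a_n denote the general term. Form the ratio a_{n+1}/a_n and simplify:
a_{n+1}/a_n = 8/(n + 1)
Take the limit as n -> infinity: L = 0.
Since L = 0 < 1, the ratio test implies the series converges.

converges


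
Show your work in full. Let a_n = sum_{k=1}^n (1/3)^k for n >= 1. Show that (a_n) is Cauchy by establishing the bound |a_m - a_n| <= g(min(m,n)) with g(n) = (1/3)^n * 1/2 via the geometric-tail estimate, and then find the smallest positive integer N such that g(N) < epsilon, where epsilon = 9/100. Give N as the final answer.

For m > n >= 1: |a_m - a_n| = sum_{k=n+1}^m (1/3)^k < sum_{k=n+1}^infinity (1/3)^k = (1/3)^(n+1) / (1 - 1/3) = (1/3)^n * (1/3) * (3/2) = (1/3)^n * 1/2.
So g(n) = (1/3)^n / 2. Since g(n) -> 0, (a_n) is Cauchy.
Now solve g(N) < 9/100: (1/3)^N / 2 < 9/100 <=> 3^N > 1 / (2 * 9/100) = 50/9.
Check powers of 3: 3^1 = 3 <= 50/9, 3^2 = 9 > 50/9.
So the smallest such N is 2. Check: g(2) = 1/(2 * 9) = 1/18 < 9/100.

2


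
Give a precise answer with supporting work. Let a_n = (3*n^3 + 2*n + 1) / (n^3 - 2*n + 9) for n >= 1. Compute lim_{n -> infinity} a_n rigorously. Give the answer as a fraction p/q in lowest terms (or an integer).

Divide numerator and denominator by n^3, the highest power:
numerator / n^3 = 3 + 2/n^2 + n^(-3)
denominator / n^3 = 1 - 2/n^2 + 9/n^3
As n -> infinity, all terms of the form c/n^k (k >= 1) tend to 0.
So numerator / n^3 -> 3 and denominator / n^3 -> 1.
Therefore lim a_n = 3.

3


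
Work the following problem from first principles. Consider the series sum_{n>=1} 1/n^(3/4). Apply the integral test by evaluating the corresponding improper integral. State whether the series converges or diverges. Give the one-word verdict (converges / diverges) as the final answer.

Let f(x) = x^(-3/4). Then f is positive, continuous, and decreasing on [1, infinity), so the integral test applies.
Compute the improper integral int_{1}^infinity f(x) dx:
  antiderivative F(x) = 4*x^(1/4).
  As x -> infinity, F(x) -> infinity (since p = 3/4 < 1).
  So the integral diverges. By the integral test, the series diverges.

diverges


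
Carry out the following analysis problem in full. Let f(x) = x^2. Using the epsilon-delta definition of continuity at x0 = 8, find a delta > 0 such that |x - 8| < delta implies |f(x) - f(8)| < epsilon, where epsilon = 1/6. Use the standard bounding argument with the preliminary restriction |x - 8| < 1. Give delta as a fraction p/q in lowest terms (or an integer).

Factor: |x^2 - (8)^2| = |x - 8| * |x + 8|.
Impose |x - 8| < 1 first. Then |x + 8| = |(x - 8) + 2*(8)| <= |x - 8| + 2*|8| < 1 + 16 = 17.
So |x^2 - (8)^2| < delta * 17.
We need delta * 17 <= 1/6, i.e. delta <= 1/6/17 = 1/102.
Since 1/102 < 1, this is tighter than 1; take delta = 1/102.
So delta = 1/102 works.

1/102


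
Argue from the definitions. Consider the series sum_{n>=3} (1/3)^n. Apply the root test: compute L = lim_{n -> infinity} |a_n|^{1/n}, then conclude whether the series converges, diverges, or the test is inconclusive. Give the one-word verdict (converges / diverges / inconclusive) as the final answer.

Let a_n denote the general term. Form |a_n|^(1/n) and simplify:
|a_n|^(1/n) = 1/3
Take the limit as n -> infinity: L = 1/3.
Since L = 1/3 < 1, the root test implies convergence.

converges


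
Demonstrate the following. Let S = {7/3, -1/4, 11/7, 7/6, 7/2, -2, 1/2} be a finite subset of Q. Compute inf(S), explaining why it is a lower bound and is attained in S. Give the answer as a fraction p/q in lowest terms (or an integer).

S is finite, so inf(S) = min(S).
Sorted increasing:
-2, -1/4, 1/2, 7/6, 11/7, 7/3, 7/2
The extremum is -2.
For every x in S, x >= -2. And -2 is in S, so it is attained.
Therefore inf(S) = -2.

-2


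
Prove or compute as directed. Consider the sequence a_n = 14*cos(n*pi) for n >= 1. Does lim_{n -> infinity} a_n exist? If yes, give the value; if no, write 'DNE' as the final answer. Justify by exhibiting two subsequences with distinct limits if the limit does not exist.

Examine the behaviour of a_n along subsequences.
cos(n*pi) = (-1)^n, so a_n = 14*(-1)^n. a_{2k} = 14 -> 14. a_{2k+1} = -14 -> -14.
Since these two subsequential limits are 14 and -14, distinct, the full sequence cannot converge (a convergent sequence has all subsequences tending to the same limit). So lim a_n does not exist.

DNE


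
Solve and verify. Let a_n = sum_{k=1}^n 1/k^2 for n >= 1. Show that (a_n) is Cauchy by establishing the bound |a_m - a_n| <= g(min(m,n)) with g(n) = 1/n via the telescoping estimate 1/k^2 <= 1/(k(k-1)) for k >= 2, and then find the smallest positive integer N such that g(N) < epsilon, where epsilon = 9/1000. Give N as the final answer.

For m > n >= 1: |a_m - a_n| = sum_{k=n+1}^m 1/k^2.
Use 1/k^2 <= 1/(k(k-1)) = 1/(k-1) - 1/k for k >= 2:
sum_{k=n+1}^m 1/k^2 <= sum_{k=n+1}^m (1/(k-1) - 1/k) = 1/n - 1/m <= 1/n.
By symmetry the same bound holds with n,m swapped, so |a_m - a_n| <= 1/min(m,n) = g(min(m,n)). Since g(n) -> 0, (a_n) is Cauchy.
Now solve g(N) < 9/1000: 1/N < 9/1000 <=> N > 1/(9/1000) = 1000/9.
The smallest integer strictly greater than 1000/9 is N = 112.
Check: g(112) = 1/112 < 9/1000; g(111) = 1/111 >= 9/1000. So N = 112.

112


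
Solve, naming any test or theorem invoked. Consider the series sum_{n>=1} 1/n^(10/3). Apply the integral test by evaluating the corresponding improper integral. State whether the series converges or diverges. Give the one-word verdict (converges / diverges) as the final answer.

Let f(x) = x^(-10/3). Then f is positive, continuous, and decreasing on [1, infinity), so the integral test applies.
Compute the improper integral int_{1}^infinity f(x) dx:
  antiderivative F(x) = -3/(7*x^(7/3)).
  As x -> infinity, F(x) -> 0 (since p = 10/3 > 1).
  So int = F(infinity) - F(1) = 0 - (-3/7) = 3/7.
  Finite, so by the integral test, the series converges.

converges


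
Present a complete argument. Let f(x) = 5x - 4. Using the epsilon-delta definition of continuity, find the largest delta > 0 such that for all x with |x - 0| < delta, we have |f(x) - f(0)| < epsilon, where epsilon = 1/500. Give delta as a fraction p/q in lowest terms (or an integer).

We compute f(0) = 5*(0) - 4 = -4.
|f(x) - f(0)| = |5x - 4 - (-4)| = |5(x - 0)| = 5|x - 0|.
We need 5|x - 0| < 1/500, i.e. |x - 0| < 1/500 / 5 = 1/2500.
So any delta <= 1/2500 works. Conversely, if delta > 1/2500, then x = 0 + 1/2500 satisfies |x - 0| = 1/2500 < delta but |f(x) - f(0)| = 5 * 1/2500 = 1/500, which is not < 1/500; so no larger delta works.
Hence the largest such delta is 1/2500.

1/2500


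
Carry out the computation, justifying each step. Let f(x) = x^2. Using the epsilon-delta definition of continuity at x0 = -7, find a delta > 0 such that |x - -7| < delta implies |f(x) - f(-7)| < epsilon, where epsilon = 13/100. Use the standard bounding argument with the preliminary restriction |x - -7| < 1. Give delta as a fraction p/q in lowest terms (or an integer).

Factor: |x^2 - (-7)^2| = |x - -7| * |x + -7|.
Impose |x - -7| < 1 first. Then |x + -7| = |(x - -7) + 2*(-7)| <= |x - -7| + 2*|-7| < 1 + 14 = 15.
So |x^2 - (-7)^2| < delta * 15.
We need delta * 15 <= 13/100, i.e. delta <= 13/100/15 = 13/1500.
Since 13/1500 < 1, this is tighter than 1; take delta = 13/1500.
So delta = 13/1500 works.

13/1500


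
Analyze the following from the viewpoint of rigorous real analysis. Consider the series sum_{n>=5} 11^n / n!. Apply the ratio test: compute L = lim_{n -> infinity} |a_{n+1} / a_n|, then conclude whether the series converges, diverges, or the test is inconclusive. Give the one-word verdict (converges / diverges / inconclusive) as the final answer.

Let a_n denote the general term. Form the ratio a_{n+1}/a_n and simplify:
a_{n+1}/a_n = 11/(n + 1)
Take the limit as n -> infinity: L = 0.
Since L = 0 < 1, the ratio test implies the series converges.

converges


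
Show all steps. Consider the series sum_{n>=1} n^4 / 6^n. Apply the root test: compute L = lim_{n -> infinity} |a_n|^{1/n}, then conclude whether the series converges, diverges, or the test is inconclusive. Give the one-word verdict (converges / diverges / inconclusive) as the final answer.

Let a_n denote the general term. Form |a_n|^(1/n) and simplify:
|a_n|^(1/n) = n^(4/n)/6
Take the limit as n -> infinity: L = 1/6.
Since L = 1/6 < 1, the root test implies convergence.

converges


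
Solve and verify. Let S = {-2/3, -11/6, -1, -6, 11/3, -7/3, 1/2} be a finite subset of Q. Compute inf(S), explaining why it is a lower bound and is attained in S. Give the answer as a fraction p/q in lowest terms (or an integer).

S is finite, so inf(S) = min(S).
Sorted increasing:
-6, -7/3, -11/6, -1, -2/3, 1/2, 11/3
The extremum is -6.
For every x in S, x >= -6. And -6 is in S, so it is attained.
Therefore inf(S) = -6.

-6


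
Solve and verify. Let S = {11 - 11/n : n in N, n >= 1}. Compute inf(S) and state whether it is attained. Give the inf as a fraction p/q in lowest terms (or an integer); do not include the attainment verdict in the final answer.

Analysis:
- Values: 0, 11/2, 22/3, 33/4, ... strictly increasing.
- Minimum is 0 (n=1); inf = 0 (attained).
- 11 - 11/n -> 11 from below; sup = 11, not attained.
Conclusion: inf(S) = 0, attained in S.

0


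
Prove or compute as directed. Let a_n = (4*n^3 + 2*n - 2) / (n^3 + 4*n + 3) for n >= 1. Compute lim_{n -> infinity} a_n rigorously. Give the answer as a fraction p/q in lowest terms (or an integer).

Divide numerator and denominator by n^3, the highest power:
numerator / n^3 = 4 + 2/n^2 - 2/n^3
denominator / n^3 = 1 + 4/n^2 + 3/n^3
As n -> infinity, all terms of the form c/n^k (k >= 1) tend to 0.
So numerator / n^3 -> 4 and denominator / n^3 -> 1.
Therefore lim a_n = 4.

4


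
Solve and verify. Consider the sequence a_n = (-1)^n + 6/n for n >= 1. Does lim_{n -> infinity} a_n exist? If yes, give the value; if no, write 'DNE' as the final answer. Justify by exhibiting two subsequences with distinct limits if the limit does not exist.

Examine the behaviour of a_n along subsequences.
a_{2k} = 1 + 6/(2k) -> 1. a_{2k+1} = -1 + 6/(2k+1) -> -1.
Since these two subsequential limits are 1 and -1, distinct, the full sequence cannot converge (a convergent sequence has all subsequences tending to the same limit). So lim a_n does not exist.

DNE


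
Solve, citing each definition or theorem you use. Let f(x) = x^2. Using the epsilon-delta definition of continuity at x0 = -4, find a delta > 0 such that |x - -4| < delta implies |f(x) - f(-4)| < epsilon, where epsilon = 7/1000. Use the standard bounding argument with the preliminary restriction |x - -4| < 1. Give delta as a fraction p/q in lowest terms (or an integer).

Factor: |x^2 - (-4)^2| = |x - -4| * |x + -4|.
Impose |x - -4| < 1 first. Then |x + -4| = |(x - -4) + 2*(-4)| <= |x - -4| + 2*|-4| < 1 + 8 = 9.
So |x^2 - (-4)^2| < delta * 9.
We need delta * 9 <= 7/1000, i.e. delta <= 7/1000/9 = 7/9000.
Since 7/9000 < 1, this is tighter than 1; take delta = 7/9000.
So delta = 7/9000 works.

7/9000


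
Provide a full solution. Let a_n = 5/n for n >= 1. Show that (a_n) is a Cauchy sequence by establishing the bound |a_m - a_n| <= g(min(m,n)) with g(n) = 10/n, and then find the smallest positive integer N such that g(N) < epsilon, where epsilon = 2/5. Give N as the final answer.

For any m, n >= 1, by the triangle inequality:
|a_m - a_n| = |5/m - 5/n| <= 5*1/m + 5*1/n <= 10/min(m,n).
So g(n) = 10/n bounds the Cauchy difference. Since g(n) -> 0, (a_n) is Cauchy.
Now solve g(N) < 2/5: 10/N < 2/5 <=> N > 10 / (2/5) = 25.
The smallest integer strictly greater than 25 is N = 26.
Check: g(26) = 10/26 = 5/13 < 2/5; g(25) = 2/5 >= 2/5. So N = 26.

26


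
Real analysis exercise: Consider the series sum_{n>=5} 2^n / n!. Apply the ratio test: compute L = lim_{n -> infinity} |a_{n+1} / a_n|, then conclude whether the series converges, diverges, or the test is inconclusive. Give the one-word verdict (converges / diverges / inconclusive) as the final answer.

Let a_n denote the general term. Form the ratio a_{n+1}/a_n and simplify:
a_{n+1}/a_n = 2/(n + 1)
Take the limit as n -> infinity: L = 0.
Since L = 0 < 1, the ratio test implies the series converges.

converges


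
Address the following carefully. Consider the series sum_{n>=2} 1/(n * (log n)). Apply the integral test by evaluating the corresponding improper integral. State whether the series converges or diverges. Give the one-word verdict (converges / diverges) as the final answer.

Let f(x) = 1/(x*log(x)). Then f is positive, continuous, and decreasing on [2, infinity), so the integral test applies.
Compute the improper integral int_{2}^infinity f(x) dx:
  antiderivative F(x) = log(log(x)).
  F(x) = log(log(x)) -> infinity as x -> infinity. The integral diverges, so by the integral test, the series diverges.

diverges


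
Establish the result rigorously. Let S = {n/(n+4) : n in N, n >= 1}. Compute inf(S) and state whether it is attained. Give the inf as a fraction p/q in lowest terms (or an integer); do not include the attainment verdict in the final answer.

Analysis:
- Values: 1/5, 1/3, 3/7, 1/2, ... strictly increasing.
- Minimum is 1/5 (n=1); inf = 1/5 (attained).
- n/(n+4) = 1 - 4/(n+4) -> 1 from below as n -> infinity, and never equals 1.
- So sup = 1 (not attained).
Conclusion: inf(S) = 1/5, attained in S.

1/5


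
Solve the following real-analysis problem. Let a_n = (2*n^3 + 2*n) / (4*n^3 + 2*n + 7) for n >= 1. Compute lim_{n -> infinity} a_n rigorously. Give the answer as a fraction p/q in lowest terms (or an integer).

Divide numerator and denominator by n^3, the highest power:
numerator / n^3 = 2 + 2/n^2
denominator / n^3 = 4 + 2/n^2 + 7/n^3
As n -> infinity, all terms of the form c/n^k (k >= 1) tend to 0.
So numerator / n^3 -> 2 and denominator / n^3 -> 4.
Therefore lim a_n = 1/2.

1/2


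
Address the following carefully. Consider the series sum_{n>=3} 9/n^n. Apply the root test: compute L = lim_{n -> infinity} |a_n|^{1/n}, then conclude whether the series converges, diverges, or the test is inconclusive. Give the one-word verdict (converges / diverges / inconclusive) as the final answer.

Let a_n denote the general term. Form |a_n|^(1/n) and simplify:
|a_n|^(1/n) = 3^(2/n)/n
Take the limit as n -> infinity: L = 0.
Since L = 0 < 1, the root test implies convergence.

converges


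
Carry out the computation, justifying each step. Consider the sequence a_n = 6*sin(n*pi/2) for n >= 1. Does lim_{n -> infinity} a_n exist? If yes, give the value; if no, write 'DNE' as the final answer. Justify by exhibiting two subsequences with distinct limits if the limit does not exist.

Examine the behaviour of a_n along subsequences.
a_{4k+1} = 6*sin(pi/2 + 2k*pi) = 6 -> 6. a_{4k+3} = 6*sin(3pi/2 + 2k*pi) = -6 -> -6.
Since these two subsequential limits are 6 and -6, distinct, the full sequence cannot converge (a convergent sequence has all subsequences tending to the same limit). So lim a_n does not exist.

DNE


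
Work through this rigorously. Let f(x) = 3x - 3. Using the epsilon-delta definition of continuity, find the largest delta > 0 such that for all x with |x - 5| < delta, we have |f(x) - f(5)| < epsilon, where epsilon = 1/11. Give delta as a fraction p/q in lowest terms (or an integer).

We compute f(5) = 3*(5) - 3 = 12.
|f(x) - f(5)| = |3x - 3 - (12)| = |3(x - 5)| = 3|x - 5|.
We need 3|x - 5| < 1/11, i.e. |x - 5| < 1/11 / 3 = 1/33.
So any delta <= 1/33 works. Conversely, if delta > 1/33, then x = 5 + 1/33 satisfies |x - 5| = 1/33 < delta but |f(x) - f(5)| = 3 * 1/33 = 1/11, which is not < 1/11; so no larger delta works.
Hence the largest such delta is 1/33.

1/33


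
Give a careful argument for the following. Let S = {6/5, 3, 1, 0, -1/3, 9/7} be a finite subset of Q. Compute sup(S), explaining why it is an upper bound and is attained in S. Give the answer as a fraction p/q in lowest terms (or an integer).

S is finite, so sup(S) = max(S).
Sorted decreasing:
3, 9/7, 6/5, 1, 0, -1/3
The extremum is 3.
For every x in S, x <= 3. And 3 is in S, so it is attained.
Therefore sup(S) = 3.

3


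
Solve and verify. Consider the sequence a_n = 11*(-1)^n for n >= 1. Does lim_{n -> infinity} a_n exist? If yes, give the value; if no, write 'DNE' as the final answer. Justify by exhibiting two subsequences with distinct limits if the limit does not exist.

Examine the behaviour of a_n along subsequences.
Even-n subsequence a_{2k} = 11 -> 11. Odd-n subsequence a_{2k+1} = -11 -> -11.
Since these two subsequential limits are 11 and -11, distinct, the full sequence cannot converge (a convergent sequence has all subsequences tending to the same limit). So lim a_n does not exist.

DNE


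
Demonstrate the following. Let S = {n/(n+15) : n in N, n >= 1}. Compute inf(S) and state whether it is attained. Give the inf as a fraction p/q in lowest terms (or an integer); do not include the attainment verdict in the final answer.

Analysis:
- Values: 1/16, 2/17, 1/6, 4/19, ... strictly increasing.
- Minimum is 1/16 (n=1); inf = 1/16 (attained).
- n/(n+15) = 1 - 15/(n+15) -> 1 from below as n -> infinity, and never equals 1.
- So sup = 1 (not attained).
Conclusion: inf(S) = 1/16, attained in S.

1/16


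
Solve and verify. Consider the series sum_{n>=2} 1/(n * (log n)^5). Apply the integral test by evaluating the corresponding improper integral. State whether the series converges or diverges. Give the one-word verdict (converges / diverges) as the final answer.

Let f(x) = 1/(x*log(x)^5). Then f is positive, continuous, and decreasing on [2, infinity), so the integral test applies.
Compute the improper integral int_{2}^infinity f(x) dx:
  antiderivative F(x) = -1/(4*log(x)^4).
  F(x) -> 0 as x -> infinity.  int = 0 - F(2) = 1/(4*log(2)^4) < infinity. By the integral test, the series converges.

converges


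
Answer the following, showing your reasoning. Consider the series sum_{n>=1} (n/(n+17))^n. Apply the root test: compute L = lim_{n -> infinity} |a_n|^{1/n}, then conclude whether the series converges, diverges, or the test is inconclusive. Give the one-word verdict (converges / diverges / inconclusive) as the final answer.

Let a_n denote the general term. Form |a_n|^(1/n) and simplify:
|a_n|^(1/n) = n/(n + 17)
Take the limit as n -> infinity: L = 1.
Since L = 1, the root test is inconclusive. (In fact a_n = (n/(n+17))^n -> e^(-17) != 0, so the nth-term test shows divergence; but the root test itself gives no conclusion.)

inconclusive
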